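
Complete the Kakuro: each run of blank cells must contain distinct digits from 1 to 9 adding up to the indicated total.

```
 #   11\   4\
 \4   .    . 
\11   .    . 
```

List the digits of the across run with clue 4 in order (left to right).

4 in 2 cells must be {1,3}.
The 4 across and the 11 down share only 3, so R1C1 = 3.
R1C2 = 4 − 3 = 1 completes the 4 across.
R2C1 = 11 − 3 = 8 completes the 11 down.
R2C2 = 11 − 8 = 3 completes the 11 across.

3, 1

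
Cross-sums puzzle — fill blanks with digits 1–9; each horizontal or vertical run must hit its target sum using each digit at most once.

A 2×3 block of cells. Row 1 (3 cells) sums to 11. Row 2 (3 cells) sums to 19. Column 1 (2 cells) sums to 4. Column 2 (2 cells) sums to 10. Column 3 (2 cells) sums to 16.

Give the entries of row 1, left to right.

4 in 2 cells must be {1,3}; 16 in 2 cells must be {7,9}.
The 11 across and the 16 down share only 7, so (1,3) = 7.
The 19 across and the 4 down share only 3, so (2,1) = 3.
(2,3) = 16 − 7 = 9 completes the 16 down.
(1,1) = 4 − 3 = 1 completes the 4 down.
(1,2) = 11 − 8 = 3 completes the 11 across.
(2,2) = 19 − 12 = 7 completes the 19 across.

1 3 7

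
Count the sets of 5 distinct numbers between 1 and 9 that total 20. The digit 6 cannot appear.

3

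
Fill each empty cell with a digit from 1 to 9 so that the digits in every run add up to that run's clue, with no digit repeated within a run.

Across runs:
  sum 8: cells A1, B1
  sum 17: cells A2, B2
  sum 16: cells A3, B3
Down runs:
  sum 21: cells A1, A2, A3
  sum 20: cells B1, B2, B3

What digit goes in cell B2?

17 in 2 cells must be {8,9}; 16 in 2 cells must be {7,9}.
Nothing is forced directly, so branch on A2, whose candidates are 8 or 9. If A2 = 8: that forces B2 = 9, B3 = 7, after which B1 would have to be in {1,2,3,5,6,7} for the 8 across but in {4} for the 20 down — contradiction. So A2 = 9.
B2 = 17 − 9 = 8 completes the 17 across.
Given what's placed, A3 must be 7 to fit the 16 across and 21 down.
B3 = 16 − 7 = 9 completes the 16 across.
A1 = 21 − 16 = 5 completes the 21 down.
B1 = 8 − 5 = 3 completes the 8 across.

8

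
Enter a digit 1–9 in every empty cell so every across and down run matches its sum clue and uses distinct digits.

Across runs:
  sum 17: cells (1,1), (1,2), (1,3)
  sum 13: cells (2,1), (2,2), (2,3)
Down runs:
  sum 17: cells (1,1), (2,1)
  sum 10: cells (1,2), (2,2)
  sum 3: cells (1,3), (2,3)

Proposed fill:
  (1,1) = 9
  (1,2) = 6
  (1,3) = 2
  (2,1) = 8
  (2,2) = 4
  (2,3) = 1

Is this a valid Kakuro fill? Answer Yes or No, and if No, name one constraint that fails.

Yes

Across: 9+6+2=17; 8+4+1=13. Down: 9+8=17; 6+4=10; 2+1=3. No digit repeats within any run.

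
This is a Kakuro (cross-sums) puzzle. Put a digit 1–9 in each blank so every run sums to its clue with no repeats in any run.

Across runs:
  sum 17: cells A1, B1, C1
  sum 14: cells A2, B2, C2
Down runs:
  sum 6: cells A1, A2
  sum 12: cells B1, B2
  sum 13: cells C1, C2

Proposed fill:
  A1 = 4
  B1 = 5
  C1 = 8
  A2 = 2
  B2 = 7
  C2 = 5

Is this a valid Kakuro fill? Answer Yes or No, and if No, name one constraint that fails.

Yes

Across: 4+5+8=17; 2+7+5=14. Down: 4+2=6; 5+7=12; 8+5=13. No digit repeats within any run.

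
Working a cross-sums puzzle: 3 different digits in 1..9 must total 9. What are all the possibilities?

3 distinct digits from 1–9 sum between 6 and 24.

{1,2,6}; {1,3,5}; {2,3,4}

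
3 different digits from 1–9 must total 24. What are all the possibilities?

3 distinct digits from 1–9 sum between 6 and 24.
Only one set works: {7,8,9}.

{7,8,9}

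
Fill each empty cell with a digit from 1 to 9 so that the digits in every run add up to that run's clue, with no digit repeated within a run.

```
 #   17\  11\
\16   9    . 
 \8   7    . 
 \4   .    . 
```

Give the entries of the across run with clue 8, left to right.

16 in 2 cells must be {7,9}; 4 in 2 cells must be {1,3}.
R1C2 = 16 − 9 = 7 completes the 16 across.
R2C2 = 8 − 7 = 1 completes the 8 across.
R3C1 = 17 − 16 = 1 completes the 17 down.
R3C2 = 4 − 1 = 3 completes the 4 across.

7, 1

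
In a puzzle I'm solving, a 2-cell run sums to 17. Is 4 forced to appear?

The only way to make 17 from 2 distinct digits is {8,9}, which does not contain 4.

No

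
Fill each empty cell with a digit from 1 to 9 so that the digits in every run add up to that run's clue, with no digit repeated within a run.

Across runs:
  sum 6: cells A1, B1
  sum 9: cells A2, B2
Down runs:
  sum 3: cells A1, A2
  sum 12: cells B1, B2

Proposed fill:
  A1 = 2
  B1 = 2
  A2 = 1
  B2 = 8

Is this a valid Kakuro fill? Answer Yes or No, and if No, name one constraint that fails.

No — the down run B1–B2 sums to 10, not 12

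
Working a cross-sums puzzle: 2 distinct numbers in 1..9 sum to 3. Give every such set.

2 distinct digits from 1–9 sum between 3 and 17.
Only one set works: {1,2}.

{1,2}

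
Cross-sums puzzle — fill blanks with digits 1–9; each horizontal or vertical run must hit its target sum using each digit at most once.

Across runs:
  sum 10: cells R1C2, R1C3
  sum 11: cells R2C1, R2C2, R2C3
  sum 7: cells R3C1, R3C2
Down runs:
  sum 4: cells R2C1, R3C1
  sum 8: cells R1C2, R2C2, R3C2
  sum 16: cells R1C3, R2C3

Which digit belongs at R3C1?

4 in 2 cells must be {1,3}; 16 in 2 cells must be {7,9}.
The 11 across and the 16 down share only 7, so R2C3 = 7.
R1C3 = 16 − 7 = 9 completes the 16 down.
R1C2 = 10 − 9 = 1 completes the 10 across.
R2C2 = 3: the only remaining digit allowed by both the 11 across and the 8 down.
R3C2 = 8 − 4 = 4 completes the 8 down.
R2C1 = 11 − 10 = 1 completes the 11 across.
R3C1 = 7 − 4 = 3 completes the 7 across.

3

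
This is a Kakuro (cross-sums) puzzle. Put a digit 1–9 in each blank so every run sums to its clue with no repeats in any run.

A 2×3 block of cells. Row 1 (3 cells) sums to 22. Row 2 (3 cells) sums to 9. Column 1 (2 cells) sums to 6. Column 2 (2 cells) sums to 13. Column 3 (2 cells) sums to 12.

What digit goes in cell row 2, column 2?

The 22 across and the 6 down share only 5, so (1,1) = 5.
(2,1) = 6 − 5 = 1 completes the 6 down.
Nothing is forced directly, so branch on (2,2), whose candidates are 5 or 6. If (2,2) = 6: then (1,2) would have to be in {8,9} for the 22 across but in {7} for the 13 down — contradiction. So (2,2) = 5.
(1,2) = 13 − 5 = 8 completes the 13 down.
(1,3) = 22 − 13 = 9 completes the 22 across.
(2,3) = 9 − 6 = 3 completes the 9 across.

5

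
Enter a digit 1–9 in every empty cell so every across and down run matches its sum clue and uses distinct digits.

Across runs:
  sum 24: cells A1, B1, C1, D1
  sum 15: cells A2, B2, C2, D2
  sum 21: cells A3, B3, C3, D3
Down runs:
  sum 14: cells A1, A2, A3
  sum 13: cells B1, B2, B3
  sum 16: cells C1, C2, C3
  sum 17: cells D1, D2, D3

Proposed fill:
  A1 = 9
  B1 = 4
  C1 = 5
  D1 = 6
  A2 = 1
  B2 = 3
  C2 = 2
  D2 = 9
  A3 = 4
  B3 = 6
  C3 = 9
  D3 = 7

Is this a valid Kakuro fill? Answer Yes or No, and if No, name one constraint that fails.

No — the down run D1–D3 sums to 22, not 17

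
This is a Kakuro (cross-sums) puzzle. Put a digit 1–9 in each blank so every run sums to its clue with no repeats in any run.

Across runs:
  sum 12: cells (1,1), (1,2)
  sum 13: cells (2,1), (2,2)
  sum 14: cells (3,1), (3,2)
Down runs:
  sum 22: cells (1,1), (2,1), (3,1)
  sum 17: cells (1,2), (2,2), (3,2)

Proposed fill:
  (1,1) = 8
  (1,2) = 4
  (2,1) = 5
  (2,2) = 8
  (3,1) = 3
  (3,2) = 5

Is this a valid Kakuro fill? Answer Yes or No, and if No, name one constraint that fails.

No — the across run (3,1)–(3,2) sums to 8, not 14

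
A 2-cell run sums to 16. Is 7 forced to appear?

Yes

The only way to make 16 from 2 distinct digits is {7,9}, which contains 7.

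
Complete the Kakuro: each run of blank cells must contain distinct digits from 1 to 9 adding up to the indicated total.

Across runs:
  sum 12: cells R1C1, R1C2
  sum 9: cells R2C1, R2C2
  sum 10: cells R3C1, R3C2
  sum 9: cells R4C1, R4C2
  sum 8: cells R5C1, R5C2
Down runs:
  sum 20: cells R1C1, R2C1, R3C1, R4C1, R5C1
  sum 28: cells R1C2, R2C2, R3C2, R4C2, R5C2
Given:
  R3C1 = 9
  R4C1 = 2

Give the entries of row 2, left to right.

R3C2 = 10 − 9 = 1 completes the 10 across.
R4C2 = 9 − 2 = 7 completes the 9 across.
Nothing is forced directly, so branch on R1C1, whose candidates are 3 or 5. If R1C1 = 5: then R1C2 would have to be in {7} for the 12 across but in {3,5,6,8,9} for the 28 down — contradiction. So R1C1 = 3.
R1C2 = 12 − 3 = 9 completes the 12 across.
Nothing is forced directly, so branch on R2C1, whose candidates are 1 or 5. If R2C1 = 5: then R2C2 would have to be in {4} for the 9 across but in {3,5,6,8} for the 28 down — contradiction. So R2C1 = 1.
R2C2 = 9 − 1 = 8 completes the 9 across.
R5C1 = 20 − 15 = 5 completes the 20 down.
R5C2 = 8 − 5 = 3 completes the 8 across.

1 8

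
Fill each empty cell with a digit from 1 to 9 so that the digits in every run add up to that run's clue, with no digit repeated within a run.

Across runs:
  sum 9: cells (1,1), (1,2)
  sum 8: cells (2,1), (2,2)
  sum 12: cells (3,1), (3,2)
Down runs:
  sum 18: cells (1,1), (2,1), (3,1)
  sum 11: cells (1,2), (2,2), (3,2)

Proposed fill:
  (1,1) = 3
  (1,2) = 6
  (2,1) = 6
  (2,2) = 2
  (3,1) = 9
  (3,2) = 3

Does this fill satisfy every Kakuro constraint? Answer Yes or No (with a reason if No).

Yes

Across: 3+6=9; 6+2=8; 9+3=12. Down: 3+6+9=18; 6+2+3=11. No digit repeats within any run.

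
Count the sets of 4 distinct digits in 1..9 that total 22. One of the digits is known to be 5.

5

4 distinct digits from 1–9 sum between 10 and 30.
Keeping only sets containing 5.
Enumerating: {1,5,7,9}, {2,5,6,9}, {2,5,7,8}, {3,5,6,8}, {4,5,6,7}.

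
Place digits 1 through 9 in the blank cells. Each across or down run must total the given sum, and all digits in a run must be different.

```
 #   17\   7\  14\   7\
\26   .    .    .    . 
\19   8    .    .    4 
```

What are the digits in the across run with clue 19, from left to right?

8, 1, 6, 4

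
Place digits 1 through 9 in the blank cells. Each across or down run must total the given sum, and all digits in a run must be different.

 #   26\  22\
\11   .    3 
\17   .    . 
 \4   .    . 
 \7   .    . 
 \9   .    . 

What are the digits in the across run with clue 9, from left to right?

5, 4

17 in 2 cells must be {8,9}; 4 in 2 cells must be {1,3}.
R1C1 = 11 − 3 = 8 completes the 11 across.
Given what's placed, R2C1 must be 9 to fit the 17 across and 26 down.
R2C2 = 17 − 9 = 8 completes the 17 across.
Given what's placed, R3C2 must be 1 to fit the 4 across and 22 down.
R3C1 = 4 − 1 = 3 completes the 4 across.
Nothing is forced directly, so branch on R4C2, whose candidates are 4 or 6. If R4C2 = 4: then R4C1 would have to be in {3} for the 7 across but in {1,2,4,5} for the 26 down — contradiction. So R4C2 = 6.
R4C1 = 7 − 6 = 1 completes the 7 across.
R5C1 = 26 − 21 = 5 completes the 26 down.
R5C2 = 9 − 5 = 4 completes the 9 across.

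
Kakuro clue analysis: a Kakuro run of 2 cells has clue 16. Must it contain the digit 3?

The only way to make 16 from 2 distinct digits is {7,9}, which does not contain 3.

No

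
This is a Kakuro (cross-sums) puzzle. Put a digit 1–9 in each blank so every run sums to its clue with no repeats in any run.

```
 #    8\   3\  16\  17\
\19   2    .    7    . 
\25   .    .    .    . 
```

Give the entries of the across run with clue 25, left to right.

3 in 2 cells must be {1,2}; 16 in 2 cells must be {7,9}; 17 in 2 cells must be {8,9}.
R1C2 = 1: the only remaining digit allowed by both the 19 across and the 3 down.
R1C4 = 19 − 10 = 9 completes the 19 across.
R2C1 = 8 − 2 = 6 completes the 8 down.
R2C2 = 3 − 1 = 2 completes the 3 down.
R2C3 = 16 − 7 = 9 completes the 16 down.
R2C4 = 25 − 17 = 8 completes the 25 across.

6, 2, 9, 8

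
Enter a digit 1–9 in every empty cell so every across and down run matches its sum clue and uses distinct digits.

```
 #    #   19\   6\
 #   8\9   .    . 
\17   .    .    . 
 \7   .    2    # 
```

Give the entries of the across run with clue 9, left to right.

R1C2 = 8: the only remaining digit allowed by both the 9 across and the 19 down.
R1C3 = 9 − 8 = 1 completes the 9 across.
R2C2 = 19 − 10 = 9 completes the 19 down.
R2C3 = 6 − 1 = 5 completes the 6 down.
R3C1 = 7 − 2 = 5 completes the 7 across.
R2C1 = 17 − 14 = 3 completes the 17 across.

8 1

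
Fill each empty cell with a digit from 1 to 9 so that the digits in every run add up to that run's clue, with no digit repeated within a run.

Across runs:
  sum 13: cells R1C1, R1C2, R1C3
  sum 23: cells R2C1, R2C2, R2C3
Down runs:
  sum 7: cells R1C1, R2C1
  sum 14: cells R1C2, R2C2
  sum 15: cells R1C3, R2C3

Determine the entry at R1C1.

1

23 in 3 cells must be {6,8,9}.
The 23 across and the 7 down share only 6, so R2C1 = 6.
R1C1 = 7 − 6 = 1 completes the 7 down.
Nothing is forced directly, so branch on R2C2, whose candidates are 8 or 9. If R2C2 = 8: then R1C2 would have to be in {3,4,5,7,8,9} for the 13 across but in {6} for the 14 down — contradiction. So R2C2 = 9.
R1C2 = 14 − 9 = 5 completes the 14 down.
R1C3 = 13 − 6 = 7 completes the 13 across.
R2C3 = 23 − 15 = 8 completes the 23 across.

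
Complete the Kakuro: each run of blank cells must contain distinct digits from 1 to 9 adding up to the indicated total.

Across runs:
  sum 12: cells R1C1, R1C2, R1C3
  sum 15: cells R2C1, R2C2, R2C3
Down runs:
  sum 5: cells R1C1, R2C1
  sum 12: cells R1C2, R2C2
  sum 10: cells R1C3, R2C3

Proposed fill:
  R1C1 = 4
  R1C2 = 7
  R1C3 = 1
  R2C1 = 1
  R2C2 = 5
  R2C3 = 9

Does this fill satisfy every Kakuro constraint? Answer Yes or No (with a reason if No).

Across: 4+7+1=12; 1+5+9=15. Down: 4+1=5; 7+5=12; 1+9=10. No digit repeats within any run.

Yes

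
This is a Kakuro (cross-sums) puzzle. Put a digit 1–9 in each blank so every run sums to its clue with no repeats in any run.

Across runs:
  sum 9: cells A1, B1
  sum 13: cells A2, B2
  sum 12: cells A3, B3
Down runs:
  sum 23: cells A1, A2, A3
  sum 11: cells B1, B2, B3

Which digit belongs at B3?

3

23 in 3 cells must be {6,8,9}.
Nothing is forced directly, so branch on A1, whose candidates are 6 or 8. If A1 = 6: that forces B1 = 3, B3 = 7, after which B2 would have to be in {4,5,6,7,8,9} for the 13 across but in {1} for the 11 down — contradiction. So A1 = 8.
B1 = 9 − 8 = 1 completes the 9 across.
Given what's placed, A3 must be 9 to fit the 12 across and 23 down.
B3 = 12 − 9 = 3 completes the 12 across.
A2 = 23 − 17 = 6 completes the 23 down.
B2 = 13 − 6 = 7 completes the 13 across.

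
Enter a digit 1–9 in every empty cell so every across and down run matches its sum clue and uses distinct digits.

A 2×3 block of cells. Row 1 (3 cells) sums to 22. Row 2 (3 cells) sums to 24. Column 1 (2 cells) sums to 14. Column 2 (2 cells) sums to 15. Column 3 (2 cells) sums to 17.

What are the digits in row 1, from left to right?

5 8 9

24 in 3 cells must be {7,8,9}; 17 in 2 cells must be {8,9}.
Nothing is forced directly, so branch on (1,3), whose candidates are 8 or 9. If (1,3) = 8: that forces (1,2) = 9, after which (2,2) would have to be in {7,8,9} for the 24 across but in {6} for the 15 down — contradiction. So (1,3) = 9.
(2,3) = 17 − 9 = 8 completes the 17 down.
Given what's placed, (2,1) must be 9 to fit the 24 across and 14 down.
(2,2) = 24 − 17 = 7 completes the 24 across.
(1,1) = 14 − 9 = 5 completes the 14 down.
(1,2) = 22 − 14 = 8 completes the 22 across.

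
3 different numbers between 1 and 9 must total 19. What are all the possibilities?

3 distinct digits from 1–9 sum between 6 and 24.

{2,8,9}; {3,7,9}; {4,6,9}; {4,7,8}; {5,6,8}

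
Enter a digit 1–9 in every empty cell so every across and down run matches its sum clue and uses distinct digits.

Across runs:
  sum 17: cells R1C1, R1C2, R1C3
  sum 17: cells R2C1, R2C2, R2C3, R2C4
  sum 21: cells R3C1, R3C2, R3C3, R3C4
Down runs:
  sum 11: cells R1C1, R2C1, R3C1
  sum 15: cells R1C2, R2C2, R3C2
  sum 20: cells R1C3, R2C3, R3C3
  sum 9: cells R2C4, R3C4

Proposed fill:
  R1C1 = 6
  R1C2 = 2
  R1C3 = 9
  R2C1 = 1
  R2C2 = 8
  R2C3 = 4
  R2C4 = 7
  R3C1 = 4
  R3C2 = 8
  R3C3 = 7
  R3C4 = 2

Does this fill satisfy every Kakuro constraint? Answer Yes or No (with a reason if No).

No — the across run R2C1–R2C4 sums to 20, not 17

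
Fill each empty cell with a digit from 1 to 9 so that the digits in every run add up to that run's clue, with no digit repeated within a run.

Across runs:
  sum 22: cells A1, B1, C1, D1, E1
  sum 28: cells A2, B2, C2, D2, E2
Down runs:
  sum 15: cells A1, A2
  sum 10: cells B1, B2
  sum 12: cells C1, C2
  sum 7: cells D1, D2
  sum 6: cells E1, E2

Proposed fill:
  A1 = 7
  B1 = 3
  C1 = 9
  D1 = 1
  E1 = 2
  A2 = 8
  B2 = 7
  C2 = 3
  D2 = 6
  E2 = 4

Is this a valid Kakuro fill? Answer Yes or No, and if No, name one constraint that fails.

Across: 7+3+9+1+2=22; 8+7+3+6+4=28. Down: 7+8=15; 3+7=10; 9+3=12; 1+6=7; 2+4=6. No digit repeats within any run.

Yes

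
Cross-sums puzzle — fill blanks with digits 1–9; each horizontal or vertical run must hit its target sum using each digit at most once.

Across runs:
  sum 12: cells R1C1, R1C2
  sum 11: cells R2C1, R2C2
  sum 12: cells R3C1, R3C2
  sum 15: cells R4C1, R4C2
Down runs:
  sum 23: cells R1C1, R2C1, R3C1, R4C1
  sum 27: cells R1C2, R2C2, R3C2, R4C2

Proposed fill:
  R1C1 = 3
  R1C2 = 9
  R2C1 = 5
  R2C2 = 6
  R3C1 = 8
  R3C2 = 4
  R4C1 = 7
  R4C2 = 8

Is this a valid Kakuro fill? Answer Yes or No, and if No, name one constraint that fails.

Across: 3+9=12; 5+6=11; 8+4=12; 7+8=15. Down: 3+5+8+7=23; 9+6+4+8=27. No digit repeats within any run.

Yes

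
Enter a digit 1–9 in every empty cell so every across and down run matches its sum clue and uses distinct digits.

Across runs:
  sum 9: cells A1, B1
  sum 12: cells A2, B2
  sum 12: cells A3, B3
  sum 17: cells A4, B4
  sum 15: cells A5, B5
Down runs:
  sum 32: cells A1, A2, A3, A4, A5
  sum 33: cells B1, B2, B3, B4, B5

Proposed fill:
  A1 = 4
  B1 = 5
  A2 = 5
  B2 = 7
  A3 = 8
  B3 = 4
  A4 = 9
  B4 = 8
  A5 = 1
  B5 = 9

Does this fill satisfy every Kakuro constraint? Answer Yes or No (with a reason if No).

No — the across run A5–B5 sums to 10, not 15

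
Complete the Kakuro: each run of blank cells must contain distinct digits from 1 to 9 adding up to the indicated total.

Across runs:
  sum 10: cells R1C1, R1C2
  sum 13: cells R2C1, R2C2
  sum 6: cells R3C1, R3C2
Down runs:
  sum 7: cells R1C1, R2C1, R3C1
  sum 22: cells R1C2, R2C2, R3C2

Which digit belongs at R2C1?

7 in 3 cells must be {1,2,4}.
The 13 across and the 7 down share only 4, so R2C1 = 4.
R2C2 = 13 − 4 = 9 completes the 13 across.
Given what's placed, R3C2 must be 5 to fit the 6 across and 22 down.
R1C2 = 22 − 14 = 8 completes the 22 down.
R3C1 = 6 − 5 = 1 completes the 6 across.
R1C1 = 10 − 8 = 2 completes the 10 across.

4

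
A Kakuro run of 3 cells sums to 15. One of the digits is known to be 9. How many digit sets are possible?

2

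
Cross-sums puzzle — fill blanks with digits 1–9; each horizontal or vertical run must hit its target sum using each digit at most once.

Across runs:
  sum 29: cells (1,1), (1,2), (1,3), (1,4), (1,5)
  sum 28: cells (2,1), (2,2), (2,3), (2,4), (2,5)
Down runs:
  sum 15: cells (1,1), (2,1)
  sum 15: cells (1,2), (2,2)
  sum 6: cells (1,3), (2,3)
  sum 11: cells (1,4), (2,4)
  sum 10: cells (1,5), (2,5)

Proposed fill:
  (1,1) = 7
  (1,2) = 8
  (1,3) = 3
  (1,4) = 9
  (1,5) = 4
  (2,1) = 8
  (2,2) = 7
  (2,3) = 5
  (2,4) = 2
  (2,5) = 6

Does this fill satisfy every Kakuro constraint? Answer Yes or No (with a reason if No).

No — the across run (1,1)–(1,5) sums to 31, not 29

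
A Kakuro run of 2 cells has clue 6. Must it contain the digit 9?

Counterexample: {1,5} sums to 6 without using 9.

No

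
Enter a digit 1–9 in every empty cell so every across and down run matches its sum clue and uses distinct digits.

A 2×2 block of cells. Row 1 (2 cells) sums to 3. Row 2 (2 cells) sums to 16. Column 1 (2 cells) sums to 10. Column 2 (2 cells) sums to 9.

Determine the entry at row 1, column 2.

3 in 2 cells must be {1,2}; 16 in 2 cells must be {7,9}.
The 16 across and the 9 down share only 7, so (2,2) = 7.
(1,2) = 9 − 7 = 2 completes the 9 down.
(2,1) = 16 − 7 = 9 completes the 16 across.
(1,1) = 3 − 2 = 1 completes the 3 across.

2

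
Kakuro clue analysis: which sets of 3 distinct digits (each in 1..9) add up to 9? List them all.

{1,2,6}; {1,3,5}; {2,3,4}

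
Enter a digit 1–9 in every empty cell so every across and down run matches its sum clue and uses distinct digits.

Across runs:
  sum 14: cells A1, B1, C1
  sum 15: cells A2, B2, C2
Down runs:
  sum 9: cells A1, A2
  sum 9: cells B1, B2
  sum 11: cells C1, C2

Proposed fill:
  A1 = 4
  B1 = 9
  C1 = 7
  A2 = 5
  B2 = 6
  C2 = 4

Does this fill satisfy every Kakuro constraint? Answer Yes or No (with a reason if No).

No — the across run A1–C1 sums to 20, not 14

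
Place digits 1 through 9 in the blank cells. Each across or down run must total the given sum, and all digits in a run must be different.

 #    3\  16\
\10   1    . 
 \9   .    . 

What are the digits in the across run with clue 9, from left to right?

3 in 2 cells must be {1,2}; 16 in 2 cells must be {7,9}.
R1C2 = 10 − 1 = 9 completes the 10 across.
R2C1 = 3 − 1 = 2 completes the 3 down.
R2C2 = 9 − 2 = 7 completes the 9 across.

2 7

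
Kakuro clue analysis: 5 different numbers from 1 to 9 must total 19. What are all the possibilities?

5 distinct digits from 1–9 sum between 15 and 35.

{1,2,3,4,9}; {1,2,3,5,8}; {1,2,3,6,7}; {1,2,4,5,7}; {1,3,4,5,6}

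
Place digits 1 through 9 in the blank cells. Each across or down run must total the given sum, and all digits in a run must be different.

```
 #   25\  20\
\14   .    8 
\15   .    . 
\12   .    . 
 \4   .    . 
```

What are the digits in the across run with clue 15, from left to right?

9 6

4 in 2 cells must be {1,3}.
R1C1 = 14 − 8 = 6 completes the 14 across.
R4C1 = 3: the only remaining digit allowed by both the 4 across and the 25 down.
R4C2 = 4 − 3 = 1 completes the 4 across.
No cell is forced outright now. R2C1 can only be 7 or 9 (the digits allowed by both its 15 across and its 25 down). If R2C1 = 7: then R2C2 would have to be in {8} for the 15 across but in {2,4,5,6,7,9} for the 20 down — contradiction. So R2C1 = 9.
R2C2 = 15 − 9 = 6 completes the 15 across.
R3C1 = 25 − 18 = 7 completes the 25 down.
R3C2 = 12 − 7 = 5 completes the 12 across.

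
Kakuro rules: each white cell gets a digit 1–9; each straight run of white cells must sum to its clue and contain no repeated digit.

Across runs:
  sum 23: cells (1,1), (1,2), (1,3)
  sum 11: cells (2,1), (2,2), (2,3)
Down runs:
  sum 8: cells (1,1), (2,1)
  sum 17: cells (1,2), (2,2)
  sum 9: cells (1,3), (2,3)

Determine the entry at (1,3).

8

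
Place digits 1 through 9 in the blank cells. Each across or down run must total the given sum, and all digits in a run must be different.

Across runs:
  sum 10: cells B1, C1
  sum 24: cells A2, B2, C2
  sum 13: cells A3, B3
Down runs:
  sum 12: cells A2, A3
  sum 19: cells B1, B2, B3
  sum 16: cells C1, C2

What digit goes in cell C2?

9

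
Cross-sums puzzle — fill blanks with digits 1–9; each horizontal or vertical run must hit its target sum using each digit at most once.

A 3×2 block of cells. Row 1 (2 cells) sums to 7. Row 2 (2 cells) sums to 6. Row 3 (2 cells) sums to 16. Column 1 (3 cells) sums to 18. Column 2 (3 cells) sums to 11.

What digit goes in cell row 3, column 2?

16 in 2 cells must be {7,9}.
The 16 across and the 11 down share only 7, so (3,2) = 7.
Given what's placed, (2,2) must be 1 to fit the 6 across and 11 down.
(3,1) = 16 − 7 = 9 completes the 16 across.
(1,2) = 11 − 8 = 3 completes the 11 down.
(2,1) = 6 − 1 = 5 completes the 6 across.
(1,1) = 7 − 3 = 4 completes the 7 across.

7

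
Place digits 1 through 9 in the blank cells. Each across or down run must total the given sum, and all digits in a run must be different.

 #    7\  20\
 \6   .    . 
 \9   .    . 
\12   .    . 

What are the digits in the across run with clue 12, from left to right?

4, 8

7 in 3 cells must be {1,2,4}.
The 12 across and the 7 down share only 4, so R3C1 = 4.
R3C2 = 12 − 4 = 8 completes the 12 across.
Given what's placed, R1C2 must be 5 to fit the 6 across and 20 down.
R2C2 = 20 − 13 = 7 completes the 20 down.
R1C1 = 6 − 5 = 1 completes the 6 across.
R2C1 = 9 − 7 = 2 completes the 9 across.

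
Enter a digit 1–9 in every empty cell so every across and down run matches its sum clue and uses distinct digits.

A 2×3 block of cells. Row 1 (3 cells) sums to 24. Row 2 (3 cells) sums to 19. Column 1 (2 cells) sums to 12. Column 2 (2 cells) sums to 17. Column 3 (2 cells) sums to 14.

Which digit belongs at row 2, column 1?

5

24 in 3 cells must be {7,8,9}; 17 in 2 cells must be {8,9}.
Nothing is forced directly, so branch on (1,2), whose candidates are 8 or 9. If (1,2) = 8: that forces (1,3) = 9, (2,2) = 9, after which (2,3) would have to be in {2,3,4,6,7,8} for the 19 across but in {5} for the 14 down — contradiction. So (1,2) = 9.
Given what's placed, (1,3) must be 8 to fit the 24 across and 14 down.
(2,2) = 17 − 9 = 8 completes the 17 down.
(2,3) = 14 − 8 = 6 completes the 14 down.
(1,1) = 24 − 17 = 7 completes the 24 across.
(2,1) = 19 − 14 = 5 completes the 19 across.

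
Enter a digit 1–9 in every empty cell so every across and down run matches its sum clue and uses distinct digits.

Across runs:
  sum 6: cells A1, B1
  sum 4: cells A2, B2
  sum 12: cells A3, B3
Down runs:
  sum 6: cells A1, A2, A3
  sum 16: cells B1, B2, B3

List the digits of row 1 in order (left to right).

4 in 2 cells must be {1,3}; 6 in 3 cells must be {1,2,3}.
The 12 across and the 6 down share only 3, so A3 = 3.
B3 = 12 − 3 = 9 completes the 12 across.
Given what's placed, A2 must be 1 to fit the 4 across and 6 down.
B2 = 4 − 1 = 3 completes the 4 across.
A1 = 6 − 4 = 2 completes the 6 down.
B1 = 6 − 2 = 4 completes the 6 across.

2 4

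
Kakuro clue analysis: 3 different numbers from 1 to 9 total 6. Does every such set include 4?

No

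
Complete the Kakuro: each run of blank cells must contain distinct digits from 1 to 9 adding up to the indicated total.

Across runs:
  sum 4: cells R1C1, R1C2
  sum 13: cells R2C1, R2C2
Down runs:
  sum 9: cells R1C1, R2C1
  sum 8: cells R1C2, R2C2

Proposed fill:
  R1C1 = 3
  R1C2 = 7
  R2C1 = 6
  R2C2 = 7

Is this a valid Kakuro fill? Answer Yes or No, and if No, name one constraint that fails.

No — the across run R1C1–R1C2 sums to 10, not 4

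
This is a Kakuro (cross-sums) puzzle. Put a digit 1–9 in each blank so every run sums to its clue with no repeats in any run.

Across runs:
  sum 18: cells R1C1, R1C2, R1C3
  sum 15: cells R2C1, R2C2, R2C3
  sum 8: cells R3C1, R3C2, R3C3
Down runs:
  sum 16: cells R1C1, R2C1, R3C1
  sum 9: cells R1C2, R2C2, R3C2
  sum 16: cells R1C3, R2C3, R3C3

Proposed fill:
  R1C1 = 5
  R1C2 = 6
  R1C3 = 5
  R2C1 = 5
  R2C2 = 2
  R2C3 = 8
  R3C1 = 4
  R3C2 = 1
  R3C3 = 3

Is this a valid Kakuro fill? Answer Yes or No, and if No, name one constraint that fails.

No — the down run R1C1–R3C1 sums to 14, not 16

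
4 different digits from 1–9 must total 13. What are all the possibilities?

{1,2,3,7}; {1,2,4,6}; {1,3,4,5}

4 distinct digits from 1–9 sum between 10 and 30.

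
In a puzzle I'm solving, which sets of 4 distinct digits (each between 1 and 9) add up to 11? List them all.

{1,2,3,5}

4 distinct digits from 1–9 sum between 10 and 30.
Only one set works: {1,2,3,5}.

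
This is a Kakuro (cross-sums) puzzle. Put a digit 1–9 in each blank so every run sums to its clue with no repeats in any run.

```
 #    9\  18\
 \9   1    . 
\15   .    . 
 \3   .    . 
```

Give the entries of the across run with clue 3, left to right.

2 1

3 in 2 cells must be {1,2}.
R1C2 = 9 − 1 = 8 completes the 9 across.
Given what's placed, R2C1 must be 6 to fit the 15 across and 9 down.
R2C2 = 15 − 6 = 9 completes the 15 across.
R3C1 = 9 − 7 = 2 completes the 9 down.
R3C2 = 3 − 2 = 1 completes the 3 across.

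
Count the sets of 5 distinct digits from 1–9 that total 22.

9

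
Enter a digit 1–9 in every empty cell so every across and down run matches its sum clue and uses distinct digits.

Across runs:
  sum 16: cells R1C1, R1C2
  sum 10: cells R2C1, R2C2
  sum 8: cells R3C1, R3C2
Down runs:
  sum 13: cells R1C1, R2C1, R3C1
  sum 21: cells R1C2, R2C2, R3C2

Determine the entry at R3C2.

16 in 2 cells must be {7,9}.
Nothing is forced directly, so branch on R3C2, whose candidates are 5 or 6 or 7. If R3C2 = 6: that forces R1C2 = 7, R2C2 = 8, R3C1 = 2, after which R1C1 would have to be in {9} for the 16 across but in {3,4,5,6,7,8} for the 13 down — contradiction. If R3C2 = 7: that forces R1C2 = 9, after which R2C2 would have to be in {1,2,3,4,6,7,8,9} for the 10 across but in {5} for the 21 down — contradiction. So R3C2 = 5.
R3C1 = 8 − 5 = 3 completes the 8 across.
Given what's placed, R1C1 must be 9 to fit the 16 across and 13 down.
R1C2 = 16 − 9 = 7 completes the 16 across.
R2C1 = 13 − 12 = 1 completes the 13 down.
R2C2 = 10 − 1 = 9 completes the 10 across.

5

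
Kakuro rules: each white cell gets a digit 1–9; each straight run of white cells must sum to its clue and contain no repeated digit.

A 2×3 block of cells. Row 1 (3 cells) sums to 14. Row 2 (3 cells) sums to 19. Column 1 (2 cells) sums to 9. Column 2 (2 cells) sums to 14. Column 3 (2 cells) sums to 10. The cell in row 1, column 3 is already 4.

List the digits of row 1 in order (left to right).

(2,3) = 10 − 4 = 6 completes the 10 down.
No cell is forced outright now. (1,2) can only be 8 or 9 (the digits allowed by both its 14 across and its 14 down). If (1,2) = 8: that forces (1,1) = 2, after which (2,1) would have to be in {4,5,8,9} for the 19 across but in {7} for the 9 down — contradiction. So (1,2) = 9.
(1,1) = 14 − 13 = 1 completes the 14 across.
(2,1) = 9 − 1 = 8 completes the 9 down.
(2,2) = 19 − 14 = 5 completes the 19 across.

1 9 4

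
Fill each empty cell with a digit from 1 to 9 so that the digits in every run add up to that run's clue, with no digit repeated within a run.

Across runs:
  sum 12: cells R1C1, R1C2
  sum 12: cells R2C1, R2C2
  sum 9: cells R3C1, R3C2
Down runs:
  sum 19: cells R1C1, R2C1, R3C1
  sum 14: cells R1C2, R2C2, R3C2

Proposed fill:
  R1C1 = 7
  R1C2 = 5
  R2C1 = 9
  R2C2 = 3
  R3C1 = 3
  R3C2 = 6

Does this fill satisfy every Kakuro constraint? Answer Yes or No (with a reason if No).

Yes

Across: 7+5=12; 9+3=12; 3+6=9. Down: 7+9+3=19; 5+3+6=14. No digit repeats within any run.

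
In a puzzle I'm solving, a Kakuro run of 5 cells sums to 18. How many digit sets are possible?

5 distinct digits from 1–9 sum between 15 and 35.
Enumerating: {1,2,3,4,8}, {1,2,3,5,7}, {1,2,4,5,6}.

3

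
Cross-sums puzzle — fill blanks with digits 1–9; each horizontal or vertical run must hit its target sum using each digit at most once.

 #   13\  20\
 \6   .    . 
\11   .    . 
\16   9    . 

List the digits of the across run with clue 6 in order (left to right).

1 5

16 in 2 cells must be {7,9}.
R1C1 = 1: the only remaining digit allowed by both the 6 across and the 13 down.
R1C2 = 6 − 1 = 5 completes the 6 across.
R2C1 = 13 − 10 = 3 completes the 13 down.
R2C2 = 11 − 3 = 8 completes the 11 across.
R3C2 = 16 − 9 = 7 completes the 16 across.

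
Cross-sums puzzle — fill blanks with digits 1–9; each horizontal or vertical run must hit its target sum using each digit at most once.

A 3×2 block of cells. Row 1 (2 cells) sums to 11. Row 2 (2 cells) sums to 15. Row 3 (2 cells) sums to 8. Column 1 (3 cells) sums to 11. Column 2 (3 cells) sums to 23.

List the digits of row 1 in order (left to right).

23 in 3 cells must be {6,8,9}.
The 8 across and the 23 down share only 6, so (3,2) = 6.
(3,1) = 8 − 6 = 2 completes the 8 across.
Nothing is forced directly, so branch on (1,2), whose candidates are 8 or 9. If (1,2) = 9: then (1,1) would have to be in {2} for the 11 across but in {1,3,4,5,6,8} for the 11 down — contradiction. So (1,2) = 8.
(1,1) = 11 − 8 = 3 completes the 11 across.
(2,1) = 11 − 5 = 6 completes the 11 down.
(2,2) = 15 − 6 = 9 completes the 15 across.

3, 8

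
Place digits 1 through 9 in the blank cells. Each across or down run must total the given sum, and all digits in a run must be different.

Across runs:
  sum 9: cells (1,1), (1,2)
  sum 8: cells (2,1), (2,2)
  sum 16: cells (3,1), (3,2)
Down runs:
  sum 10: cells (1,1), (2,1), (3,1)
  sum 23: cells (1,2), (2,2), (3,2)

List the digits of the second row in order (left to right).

16 in 2 cells must be {7,9}; 23 in 3 cells must be {6,8,9}.
The 8 across and the 23 down share only 6, so (2,2) = 6.
The 16 across and the 10 down share only 7, so (3,1) = 7.
(3,2) = 16 − 7 = 9 completes the 16 across.
(1,2) = 23 − 15 = 8 completes the 23 down.
(2,1) = 8 − 6 = 2 completes the 8 across.
(1,1) = 9 − 8 = 1 completes the 9 across.

2 6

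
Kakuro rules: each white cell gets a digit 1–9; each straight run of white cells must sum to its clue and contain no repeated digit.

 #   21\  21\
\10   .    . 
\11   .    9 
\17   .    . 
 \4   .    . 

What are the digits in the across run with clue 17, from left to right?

9 8

17 in 2 cells must be {8,9}; 4 in 2 cells must be {1,3}.
R2C1 = 11 − 9 = 2 completes the 11 across.
R3C2 = 8: the only remaining digit allowed by both the 17 across and the 21 down.
Given what's placed, R4C1 must be 3 to fit the 4 across and 21 down.
R4C2 = 4 − 3 = 1 completes the 4 across.
R1C2 = 21 − 18 = 3 completes the 21 down.
R3C1 = 17 − 8 = 9 completes the 17 across.
R1C1 = 10 − 3 = 7 completes the 10 across.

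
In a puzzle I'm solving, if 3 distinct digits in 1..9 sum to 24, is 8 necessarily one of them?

Yes

The only way to make 24 from 3 distinct digits is {7,8,9}, which contains 8.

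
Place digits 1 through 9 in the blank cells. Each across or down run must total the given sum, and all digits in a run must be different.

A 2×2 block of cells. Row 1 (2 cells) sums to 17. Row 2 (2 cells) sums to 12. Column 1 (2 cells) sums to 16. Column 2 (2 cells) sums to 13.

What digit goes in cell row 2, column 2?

5

17 in 2 cells must be {8,9}; 16 in 2 cells must be {7,9}.
The 17 across and the 16 down share only 9, so (1,1) = 9.
(1,2) = 17 − 9 = 8 completes the 17 across.
(2,1) = 16 − 9 = 7 completes the 16 down.
(2,2) = 12 − 7 = 5 completes the 12 across.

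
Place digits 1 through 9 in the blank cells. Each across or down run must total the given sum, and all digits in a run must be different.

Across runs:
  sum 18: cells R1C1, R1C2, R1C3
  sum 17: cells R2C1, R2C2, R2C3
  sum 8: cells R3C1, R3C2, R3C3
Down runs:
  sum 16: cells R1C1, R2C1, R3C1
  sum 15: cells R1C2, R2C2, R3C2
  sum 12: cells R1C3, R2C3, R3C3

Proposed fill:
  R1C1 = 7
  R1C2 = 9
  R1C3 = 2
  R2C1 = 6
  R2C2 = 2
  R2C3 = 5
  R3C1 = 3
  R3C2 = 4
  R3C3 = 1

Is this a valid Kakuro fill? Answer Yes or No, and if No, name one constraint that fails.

No — the down run R1C3–R3C3 sums to 8, not 12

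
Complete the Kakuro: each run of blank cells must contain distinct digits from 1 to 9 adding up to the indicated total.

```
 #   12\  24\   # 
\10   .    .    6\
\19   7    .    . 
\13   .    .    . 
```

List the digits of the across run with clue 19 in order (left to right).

24 in 3 cells must be {7,8,9}.
R2C3 = 4: the only remaining digit allowed by both the 19 across and the 6 down.
R3C3 = 6 − 4 = 2 completes the 6 down.
R2C2 = 19 − 11 = 8 completes the 19 across.
R3C2 = 7: the only remaining digit allowed by both the 13 across and the 24 down.
R1C2 = 24 − 15 = 9 completes the 24 down.
R3C1 = 13 − 9 = 4 completes the 13 across.
R1C1 = 10 − 9 = 1 completes the 10 across.

7, 8, 4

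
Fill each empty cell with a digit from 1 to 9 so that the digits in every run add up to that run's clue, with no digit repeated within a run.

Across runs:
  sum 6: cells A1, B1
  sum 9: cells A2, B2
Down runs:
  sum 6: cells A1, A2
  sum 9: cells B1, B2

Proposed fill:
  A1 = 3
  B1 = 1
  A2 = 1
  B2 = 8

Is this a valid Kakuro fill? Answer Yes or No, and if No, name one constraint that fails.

No — the down run A1–A2 sums to 4, not 6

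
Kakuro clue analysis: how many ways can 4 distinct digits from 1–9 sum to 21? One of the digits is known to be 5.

4 distinct digits from 1–9 sum between 10 and 30.
Keeping only sets containing 5.
Enumerating: {1,5,6,9}, {1,5,7,8}, {2,5,6,8}, {3,4,5,9}, {3,5,6,7}.

5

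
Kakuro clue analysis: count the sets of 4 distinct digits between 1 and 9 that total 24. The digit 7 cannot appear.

4

4 distinct digits from 1–9 sum between 10 and 30.
Dropping sets that contain 7.
Enumerating: {1,6,8,9}, {2,5,8,9}, {3,4,8,9}, {4,5,6,9}.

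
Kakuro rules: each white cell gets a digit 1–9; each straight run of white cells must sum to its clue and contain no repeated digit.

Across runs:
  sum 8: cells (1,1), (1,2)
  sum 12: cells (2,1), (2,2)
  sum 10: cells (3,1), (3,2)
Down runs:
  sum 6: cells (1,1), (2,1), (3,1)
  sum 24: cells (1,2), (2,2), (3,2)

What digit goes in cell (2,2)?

9

6 in 3 cells must be {1,2,3}; 24 in 3 cells must be {7,8,9}.
The 8 across and the 24 down share only 7, so (1,2) = 7.
The 12 across and the 6 down share only 3, so (2,1) = 3.
(2,2) = 12 − 3 = 9 completes the 12 across.
(3,2) = 24 − 16 = 8 completes the 24 down.
(1,1) = 8 − 7 = 1 completes the 8 across.
(3,1) = 10 − 8 = 2 completes the 10 across.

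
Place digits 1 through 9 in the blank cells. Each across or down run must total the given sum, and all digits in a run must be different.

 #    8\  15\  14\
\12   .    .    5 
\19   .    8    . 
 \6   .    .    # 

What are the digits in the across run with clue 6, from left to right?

R2C3 = 14 − 5 = 9 completes the 14 down.
R2C1 = 19 − 17 = 2 completes the 19 across.
R1C1 = 1: the only remaining digit allowed by both the 12 across and the 8 down.
R1C2 = 12 − 6 = 6 completes the 12 across.
R3C1 = 8 − 3 = 5 completes the 8 down.
R3C2 = 6 − 5 = 1 completes the 6 across.

5, 1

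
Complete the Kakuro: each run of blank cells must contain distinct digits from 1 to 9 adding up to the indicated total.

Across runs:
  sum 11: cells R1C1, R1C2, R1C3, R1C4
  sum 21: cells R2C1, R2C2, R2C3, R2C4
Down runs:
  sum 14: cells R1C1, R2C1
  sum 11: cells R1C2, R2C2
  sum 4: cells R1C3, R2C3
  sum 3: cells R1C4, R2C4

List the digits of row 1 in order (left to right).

11 in 4 cells must be {1,2,3,5}; 4 in 2 cells must be {1,3}; 3 in 2 cells must be {1,2}.
Only 5 fits R1C1 under both its across sum 11 and down sum 14.
R2C1 = 14 − 5 = 9 completes the 14 down.
Nothing is forced directly, so branch on R1C2, whose candidates are 2 or 3. If R1C2 = 2: that forces R1C4 = 1, after which R2C2 would have to be in {1,2,3,4,5,6,7,8} for the 21 across but in {9} for the 11 down — contradiction. So R1C2 = 3.
R1C3 = 1: the only remaining digit allowed by both the 11 across and the 4 down.
R1C4 = 11 − 9 = 2 completes the 11 across.

5, 3, 1, 2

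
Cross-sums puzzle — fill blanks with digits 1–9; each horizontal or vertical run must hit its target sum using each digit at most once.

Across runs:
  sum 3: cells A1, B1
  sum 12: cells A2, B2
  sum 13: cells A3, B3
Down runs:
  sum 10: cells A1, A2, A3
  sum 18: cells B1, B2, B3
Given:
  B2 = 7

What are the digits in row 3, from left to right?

3 in 2 cells must be {1,2}.
B1 = 2: the only remaining digit allowed by both the 3 across and the 18 down.
A2 = 12 − 7 = 5 completes the 12 across.
A3 = 4: the only remaining digit allowed by both the 13 across and the 10 down.
B3 = 13 − 4 = 9 completes the 13 across.
A1 = 3 − 2 = 1 completes the 3 across.

4, 9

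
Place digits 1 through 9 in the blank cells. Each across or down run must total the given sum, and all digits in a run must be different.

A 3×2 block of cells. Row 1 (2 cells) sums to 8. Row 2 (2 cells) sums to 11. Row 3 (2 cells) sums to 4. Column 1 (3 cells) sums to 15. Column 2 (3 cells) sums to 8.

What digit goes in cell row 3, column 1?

3

4 in 2 cells must be {1,3}.
Nothing is forced directly, so branch on (3,1), whose candidates are 1 or 3. If (3,1) = 1: that forces (3,2) = 3, (1,2) = 1, (2,2) = 4, after which (1,1) would have to be in {7} for the 8 across but in {5,6,8,9} for the 15 down — contradiction. So (3,1) = 3.
(3,2) = 4 − 3 = 1 completes the 4 across.
Nothing is forced directly, so branch on (1,1), whose candidates are 5 or 7. If (1,1) = 7: then (1,2) would have to be in {1} for the 8 across but in {2,3,4,5} for the 8 down — contradiction. So (1,1) = 5.
(1,2) = 8 − 5 = 3 completes the 8 across.
(2,1) = 15 − 8 = 7 completes the 15 down.
(2,2) = 11 − 7 = 4 completes the 11 across.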